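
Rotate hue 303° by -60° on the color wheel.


New hue = (H + rotation) mod 360
New hue = (303 -60) mod 360
= 243 mod 360
= 243°


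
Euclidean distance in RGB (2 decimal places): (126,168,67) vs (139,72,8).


d = √[(R₁-R₂)² + (G₁-G₂)² + (B₁-B₂)²]
d = √[(126-139)² + (168-72)² + (67-8)²]
d = √[169 + 9216 + 3481]
d = √12866
d ≈ 113.43


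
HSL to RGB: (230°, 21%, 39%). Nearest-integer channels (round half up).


H=230°, S=0.21, L=0.39
C = (1-|2L-1|)×S = (1-|-0.22|)×0.21 = 0.1638
H' = H/60 = 230/60 ≈ 3.8333; X = C×(1-|H' mod 2 - 1|) = 0.0273
m = L - C/2 = 0.39 - 0.0819 = 0.3081
Sector ⌊H'⌋ = 3 → (R',G',B') = (0.0, 0.0273, 0.1638)
RGB = ((R'+m)×255, (G'+m)×255, (B'+m)×255) = (78.5655, 85.527, 120.3345)
Round half up → RGB(79, 86, 120)


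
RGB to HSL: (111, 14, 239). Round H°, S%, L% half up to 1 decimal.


Normalize: R'=111/255≈0.4353, G'=14/255≈0.0549, B'=239/255≈0.9373
Max=239/255, Min=14/255, Δ=Max-Min=225/255
L = (Max+Min)/2 = (239+14)/510 = 253/510 = 0.49607… → L = 49.6%
L ≤ 0.5 → S = Δ/(Max+Min) = 225/(239+14) = 225/253 = 0.88932… → S = 88.9%
(the 1/255 factors cancel in S and H, so raw channel differences can be used)
Max is B' → H = 60 × ((R-G)/Δ + 4) = 60 × ((111-14)/225 + 4)
  97/225 + 4 = 0.4311… + 4 = 4.4311…
  H = 60 × 4.4311… = 265.866…° → H = 265.9°
= HSL(265.9°, 88.9%, 49.6%)


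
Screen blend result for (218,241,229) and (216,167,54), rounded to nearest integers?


Screen: C = 255 - (255-A)×(255-B)/255, rounded to nearest integer
R: 255 - (255-218)×(255-216)/255 = 255 - 1443/255 ≈ 255 - 5.659 = 249.341 → 249
G: 255 - (255-241)×(255-167)/255 = 255 - 1232/255 ≈ 255 - 4.831 = 250.169 → 250
B: 255 - (255-229)×(255-54)/255 = 255 - 5226/255 ≈ 255 - 20.494 = 234.506 → 235
= RGB(249, 250, 235)


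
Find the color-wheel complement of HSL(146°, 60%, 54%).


Complement = opposite side of color wheel = hue + 180°
H' = (146 + 180) mod 360 = 326°
S and L unchanged.
= HSL(326°, 60%, 54%)


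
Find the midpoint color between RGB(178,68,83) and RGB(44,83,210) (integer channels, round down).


Midpoint: each channel = ⌊(C₁+C₂)/2⌋
R: ⌊(178+44)/2⌋ = 111
G: ⌊(68+83)/2⌋ = 75
B: ⌊(83+210)/2⌋ = 146
= RGB(111, 75, 146)


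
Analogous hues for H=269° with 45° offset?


Base hue: 269°
Left analog: (269 - 45) mod 360 = 224°
Right analog: (269 + 45) mod 360 = 314°
Analogous hues = 224° and 314°


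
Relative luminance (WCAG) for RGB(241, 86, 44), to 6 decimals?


Linearize each channel (sRGB transfer function): c = v/255; c_lin = c/12.92 if c ≤ 0.04045, else ((c+0.055)/1.055)^2.4
  R: 241/255 ≈ 0.945098 > 0.04045 → ((0.945098+0.055)/1.055)^2.4 ≈ 0.879622
  G: 86/255 ≈ 0.337255 > 0.04045 → ((0.337255+0.055)/1.055)^2.4 ≈ 0.093059
  B: 44/255 ≈ 0.172549 > 0.04045 → ((0.172549+0.055)/1.055)^2.4 ≈ 0.025187
R_lin = 0.879622, G_lin = 0.093059, B_lin = 0.025187
L = 0.2126×R + 0.7152×G + 0.0722×B
L = 0.2126×0.879622 + 0.7152×0.093059 + 0.0722×0.025187
L ≈ 0.255382


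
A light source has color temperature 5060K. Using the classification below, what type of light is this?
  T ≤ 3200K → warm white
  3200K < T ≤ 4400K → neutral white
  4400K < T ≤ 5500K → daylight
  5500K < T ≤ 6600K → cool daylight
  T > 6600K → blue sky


Temperature: 5060K
4400K < 5060K ≤ 5500K → daylight
Classification: daylight


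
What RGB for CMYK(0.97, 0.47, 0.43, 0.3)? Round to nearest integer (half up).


R = 255 × (1-C) × (1-K) = 255 × 0.03 × 0.70 = 5.355 → 5
G = 255 × (1-M) × (1-K) = 255 × 0.53 × 0.70 = 94.605 → 95
B = 255 × (1-Y) × (1-K) = 255 × 0.57 × 0.70 = 101.745 → 102
= RGB(5, 95, 102)


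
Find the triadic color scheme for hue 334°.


Triadic: equally spaced at 120° intervals
H1 = 334°
H2 = (334 + 120) mod 360 = 94°
H3 = (334 + 240) mod 360 = 214°
Triadic = 334°, 94°, 214°


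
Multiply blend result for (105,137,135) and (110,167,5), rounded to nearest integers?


Multiply: C = A×B/255, rounded to nearest integer
R: 105×110/255 = 11550/255 ≈ 45.294 → 45
G: 137×167/255 = 22879/255 ≈ 89.722 → 90
B: 135×5/255 = 675/255 ≈ 2.647 → 3
= RGB(45, 90, 3)


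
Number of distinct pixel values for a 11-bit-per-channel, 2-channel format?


Total bits = 11 bits/channel × 2 channels = 22 bits
Distinct pixel values = 2^22
= 4,194,304 pixel values


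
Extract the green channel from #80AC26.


Color: #80AC26
R = 80 = 128
G = AC = 172
B = 26 = 38
Green = 172


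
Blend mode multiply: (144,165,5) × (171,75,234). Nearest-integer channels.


Multiply: C = A×B/255, rounded to nearest integer
R: 144×171/255 = 24624/255 ≈ 96.565 → 97
G: 165×75/255 = 12375/255 ≈ 48.529 → 49
B: 5×234/255 = 1170/255 ≈ 4.588 → 5
= RGB(97, 49, 5)


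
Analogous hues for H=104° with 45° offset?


Base hue: 104°
Left analog: (104 - 45) mod 360 = 59°
Right analog: (104 + 45) mod 360 = 149°
Analogous hues = 59° and 149°


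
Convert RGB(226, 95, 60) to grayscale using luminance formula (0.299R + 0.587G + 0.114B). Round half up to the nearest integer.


Gray = 0.299×R + 0.587×G + 0.114×B
Gray = 0.299×226 + 0.587×95 + 0.114×60
Gray = 67.574 + 55.765 + 6.840
Gray = 130.179 → round half up → 130
Gray = 130


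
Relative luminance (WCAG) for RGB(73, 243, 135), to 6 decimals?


Linearize each channel (sRGB transfer function): c = v/255; c_lin = c/12.92 if c ≤ 0.04045, else ((c+0.055)/1.055)^2.4
  R: 73/255 ≈ 0.286275 > 0.04045 → ((0.286275+0.055)/1.055)^2.4 ≈ 0.066626
  G: 243/255 ≈ 0.952941 > 0.04045 → ((0.952941+0.055)/1.055)^2.4 ≈ 0.896269
  B: 135/255 ≈ 0.529412 > 0.04045 → ((0.529412+0.055)/1.055)^2.4 ≈ 0.242281
R_lin = 0.066626, G_lin = 0.896269, B_lin = 0.242281
L = 0.2126×R + 0.7152×G + 0.0722×B
L = 0.2126×0.066626 + 0.7152×0.896269 + 0.0722×0.242281
L ≈ 0.672669


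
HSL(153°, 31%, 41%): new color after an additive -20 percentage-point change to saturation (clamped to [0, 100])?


Original S = 31%
Adjustment = -20 percentage points
New S = 31 + (-20) = 11
Clamp to [0, 100] → 11
= HSL(153°, 11%, 41%)


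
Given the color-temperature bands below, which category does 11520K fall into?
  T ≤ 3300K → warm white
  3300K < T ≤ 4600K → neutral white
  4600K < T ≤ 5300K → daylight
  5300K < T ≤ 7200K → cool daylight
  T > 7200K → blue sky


Temperature: 11520K
11520K > 7200K → blue sky
Classification: blue sky


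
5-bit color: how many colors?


Colors = 2^bits = 2^5
= 32 colors


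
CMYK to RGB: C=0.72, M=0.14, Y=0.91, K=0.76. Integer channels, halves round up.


R = 255 × (1-C) × (1-K) = 255 × 0.28 × 0.24 = 17.136 → 17
G = 255 × (1-M) × (1-K) = 255 × 0.86 × 0.24 = 52.632 → 53
B = 255 × (1-Y) × (1-K) = 255 × 0.09 × 0.24 = 5.508 → 6
= RGB(17, 53, 6)


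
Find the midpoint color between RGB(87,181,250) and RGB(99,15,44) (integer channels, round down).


Midpoint: each channel = ⌊(C₁+C₂)/2⌋
R: ⌊(87+99)/2⌋ = 93
G: ⌊(181+15)/2⌋ = 98
B: ⌊(250+44)/2⌋ = 147
= RGB(93, 98, 147)


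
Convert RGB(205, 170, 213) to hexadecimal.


R = 205 → CD (hex)
G = 170 → AA (hex)
B = 213 → D5 (hex)
Hex = #CDAAD5


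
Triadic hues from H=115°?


Triadic: equally spaced at 120° intervals
H1 = 115°
H2 = (115 + 120) mod 360 = 235°
H3 = (115 + 240) mod 360 = 355°
Triadic = 115°, 235°, 355°


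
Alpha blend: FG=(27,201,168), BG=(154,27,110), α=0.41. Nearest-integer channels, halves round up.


C = α×F + (1-α)×B, with 1-α = 0.59
R: 0.41×27 + 0.59×154 = 11.07 + 90.86 = 101.93 → 102
G: 0.41×201 + 0.59×27 = 82.41 + 15.93 = 98.34 → 98
B: 0.41×168 + 0.59×110 = 68.88 + 64.90 = 133.78 → 134
= RGB(102, 98, 134)


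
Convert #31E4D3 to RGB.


31 → 49 (R)
E4 → 228 (G)
D3 → 211 (B)
= RGB(49, 228, 211)


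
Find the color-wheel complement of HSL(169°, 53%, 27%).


Complement = opposite side of color wheel = hue + 180°
H' = (169 + 180) mod 360 = 349°
S and L unchanged.
= HSL(349°, 53%, 27%)


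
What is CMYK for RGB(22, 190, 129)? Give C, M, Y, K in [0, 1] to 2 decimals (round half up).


R'=22/255≈0.0863, G'=190/255≈0.7451, B'=129/255≈0.5059
K = 1 - max(R',G',B') = 1 - 190/255 = 65/255 = 0.25490… → 0.25
(1-R'-K)/(1-K) simplifies to (max-R)/max with max = 190:
C = (190-22)/190 = 168/190 = 0.88421… → 0.88
M = (190-190)/190 = 0/190 = 0 → 0.00
Y = (190-129)/190 = 61/190 = 0.32105… → 0.32
= CMYK(0.88, 0.00, 0.32, 0.25)


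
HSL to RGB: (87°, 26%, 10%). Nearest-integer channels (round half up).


H=87°, S=0.26, L=0.10
C = (1-|2L-1|)×S = (1-|-0.80|)×0.26 = 0.052
H' = H/60 = 87/60 ≈ 1.4500; X = C×(1-|H' mod 2 - 1|) = 0.0286
m = L - C/2 = 0.10 - 0.026 = 0.074
Sector ⌊H'⌋ = 1 → (R',G',B') = (0.0286, 0.052, 0.0)
RGB = ((R'+m)×255, (G'+m)×255, (B'+m)×255) = (26.163, 32.13, 18.87)
Round half up → RGB(26, 32, 19)


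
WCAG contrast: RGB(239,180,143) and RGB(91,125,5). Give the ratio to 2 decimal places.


Linearize each sRGB channel c=v/255: c/12.92 if c ≤ 0.04045 else ((c+0.055)/1.055)^2.4
L = 0.2126×R_lin + 0.7152×G_lin + 0.0722×B_lin
Color 1 (239,180,143):
  R=239: 239/255≈0.9373 > 0.04045 → ((0.9373+0.055)/1.055)^2.4 ≈ 0.86316
  G=180: 180/255≈0.7059 > 0.04045 → ((0.7059+0.055)/1.055)^2.4 ≈ 0.45641
  B=143: 143/255≈0.5608 > 0.04045 → ((0.5608+0.055)/1.055)^2.4 ≈ 0.27468
  L1 = 0.2126×0.86316 + 0.7152×0.45641 + 0.0722×0.27468 ≈ 0.52976
Color 2 (91,125,5):
  R=91: 91/255≈0.3569 > 0.04045 → ((0.3569+0.055)/1.055)^2.4 ≈ 0.10462
  G=125: 125/255≈0.4902 > 0.04045 → ((0.4902+0.055)/1.055)^2.4 ≈ 0.20508
  B=5: 5/255≈0.0196 ≤ 0.04045 → 0.0196/12.92 ≈ 0.00152
  L2 = 0.2126×0.10462 + 0.7152×0.20508 + 0.0722×0.00152 ≈ 0.16902
Lighter = 0.52976, Darker = 0.16902
Ratio = (L_lighter + 0.05) / (L_darker + 0.05)
Ratio = (0.52976 + 0.05) / (0.16902 + 0.05) = 0.57976 / 0.21902 ≈ 2.6470
Ratio ≈ 2.65:1


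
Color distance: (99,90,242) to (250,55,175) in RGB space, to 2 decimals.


d = √[(R₁-R₂)² + (G₁-G₂)² + (B₁-B₂)²]
d = √[(99-250)² + (90-55)² + (242-175)²]
d = √[22801 + 1225 + 4489]
d = √28515
d ≈ 168.86


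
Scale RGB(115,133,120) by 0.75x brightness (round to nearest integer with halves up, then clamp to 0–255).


Multiply each channel by 0.75, round half up, clamp to [0, 255]
R: 115×0.75 = 86.25 → round → 86
G: 133×0.75 = 99.75 → round → 100
B: 120×0.75 = 90
= RGB(86, 100, 90)


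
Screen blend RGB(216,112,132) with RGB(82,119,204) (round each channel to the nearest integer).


Screen: C = 255 - (255-A)×(255-B)/255, rounded to nearest integer
R: 255 - (255-216)×(255-82)/255 = 255 - 6747/255 ≈ 255 - 26.459 = 228.541 → 229
G: 255 - (255-112)×(255-119)/255 = 255 - 19448/255 ≈ 255 - 76.267 = 178.733 → 179
B: 255 - (255-132)×(255-204)/255 = 255 - 6273/255 ≈ 255 - 24.600 = 230.400 → 230
= RGB(229, 179, 230)


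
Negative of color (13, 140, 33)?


Invert: (255-R, 255-G, 255-B)
R: 255-13 = 242
G: 255-140 = 115
B: 255-33 = 222
= RGB(242, 115, 222)


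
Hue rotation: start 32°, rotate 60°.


New hue = (H + rotation) mod 360
New hue = (32 + 60) mod 360
= 92 mod 360
= 92°


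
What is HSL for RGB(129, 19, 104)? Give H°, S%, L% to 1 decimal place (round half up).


Normalize: R'=129/255≈0.5059, G'=19/255≈0.0745, B'=104/255≈0.4078
Max=129/255, Min=19/255, Δ=Max-Min=110/255
L = (Max+Min)/2 = (129+19)/510 = 148/510 = 0.29019… → L = 29.0%
L ≤ 0.5 → S = Δ/(Max+Min) = 110/(129+19) = 110/148 = 0.74324… → S = 74.3%
(the 1/255 factors cancel in S and H, so raw channel differences can be used)
Max is R' → H = 60 × (((G-B)/Δ) mod 6) = 60 × (((19-104)/110) mod 6)
  (-85)/110 = -0.7727…; negative, so add 6 → 5.2272…
  H = 60 × 5.2272… = 313.636…° → H = 313.6°
= HSL(313.6°, 74.3%, 29.0%)


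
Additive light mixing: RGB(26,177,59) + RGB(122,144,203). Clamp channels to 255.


Additive: each channel = min(255, C₁+C₂)
R: 26+122 = 148 → 148
G: 177+144 = 321 → 255
B: 59+203 = 262 → 255
= RGB(148, 255, 255)


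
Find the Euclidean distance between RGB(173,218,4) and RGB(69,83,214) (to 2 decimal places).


d = √[(R₁-R₂)² + (G₁-G₂)² + (B₁-B₂)²]
d = √[(173-69)² + (218-83)² + (4-214)²]
d = √[10816 + 18225 + 44100]
d = √73141
d ≈ 270.45


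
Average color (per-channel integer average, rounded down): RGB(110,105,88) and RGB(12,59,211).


Midpoint: each channel = ⌊(C₁+C₂)/2⌋
R: ⌊(110+12)/2⌋ = 61
G: ⌊(105+59)/2⌋ = 82
B: ⌊(88+211)/2⌋ = 149
= RGB(61, 82, 149)


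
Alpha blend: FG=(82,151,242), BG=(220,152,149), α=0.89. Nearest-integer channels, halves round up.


C = α×F + (1-α)×B, with 1-α = 0.11
R: 0.89×82 + 0.11×220 = 72.98 + 24.20 = 97.18 → 97
G: 0.89×151 + 0.11×152 = 134.39 + 16.72 = 151.11 → 151
B: 0.89×242 + 0.11×149 = 215.38 + 16.39 = 231.77 → 232
= RGB(97, 151, 232)


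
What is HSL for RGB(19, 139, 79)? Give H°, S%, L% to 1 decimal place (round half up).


Normalize: R'=19/255≈0.0745, G'=139/255≈0.5451, B'=79/255≈0.3098
Max=139/255, Min=19/255, Δ=Max-Min=120/255
L = (Max+Min)/2 = (139+19)/510 = 158/510 = 0.30980… → L = 31.0%
L ≤ 0.5 → S = Δ/(Max+Min) = 120/(139+19) = 120/158 = 0.75949… → S = 75.9%
(the 1/255 factors cancel in S and H, so raw channel differences can be used)
Max is G' → H = 60 × ((B-R)/Δ + 2) = 60 × ((79-19)/120 + 2)
  60/120 + 2 = 0.5 + 2 = 2.5
  H = 60 × 2.5 = 150° → H = 150.0°
= HSL(150.0°, 75.9%, 31.0%)


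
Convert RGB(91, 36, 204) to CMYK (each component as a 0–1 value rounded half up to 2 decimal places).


R'=91/255≈0.3569, G'=36/255≈0.1412, B'=204/255≈0.8000
K = 1 - max(R',G',B') = 1 - 204/255 = 51/255 = 0.2 → 0.20
(1-R'-K)/(1-K) simplifies to (max-R)/max with max = 204:
C = (204-91)/204 = 113/204 = 0.55392… → 0.55
M = (204-36)/204 = 168/204 = 0.82352… → 0.82
Y = (204-204)/204 = 0/204 = 0 → 0.00
= CMYK(0.55, 0.82, 0.00, 0.20)


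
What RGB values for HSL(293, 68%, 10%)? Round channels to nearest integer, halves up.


H=293°, S=0.68, L=0.10
C = (1-|2L-1|)×S = (1-|-0.80|)×0.68 = 0.136
H' = H/60 = 293/60 ≈ 4.8833; X = C×(1-|H' mod 2 - 1|) ≈ 0.1201
m = L - C/2 = 0.10 - 0.068 = 0.032
Sector ⌊H'⌋ = 4 → (R',G',B') = (≈0.1201, 0.0, 0.136)
RGB = ((R'+m)×255, (G'+m)×255, (B'+m)×255) = (38.794, 8.16, 42.84)
Round half up → RGB(39, 8, 43)


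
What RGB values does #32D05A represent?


32 → 50 (R)
D0 → 208 (G)
5A → 90 (B)
= RGB(50, 208, 90)


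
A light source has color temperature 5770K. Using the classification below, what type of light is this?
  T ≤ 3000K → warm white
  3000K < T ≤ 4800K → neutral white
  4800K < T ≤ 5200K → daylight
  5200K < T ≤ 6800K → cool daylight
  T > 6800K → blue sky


Temperature: 5770K
5200K < 5770K ≤ 6800K → cool daylight
Classification: cool daylight


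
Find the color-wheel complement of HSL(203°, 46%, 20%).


Complement = opposite side of color wheel = hue + 180°
H' = (203 + 180) mod 360 = 23°
S and L unchanged.
= HSL(23°, 46%, 20%)


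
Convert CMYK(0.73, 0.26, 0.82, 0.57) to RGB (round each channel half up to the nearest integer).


R = 255 × (1-C) × (1-K) = 255 × 0.27 × 0.43 = 29.6055 → 30
G = 255 × (1-M) × (1-K) = 255 × 0.74 × 0.43 = 81.141 → 81
B = 255 × (1-Y) × (1-K) = 255 × 0.18 × 0.43 = 19.737 → 20
= RGB(30, 81, 20)


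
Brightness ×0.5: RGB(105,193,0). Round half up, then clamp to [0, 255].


Multiply each channel by 0.5, round half up, clamp to [0, 255]
R: 105×0.5 = 52.5 → round → 53
G: 193×0.5 = 96.5 → round → 97
B: 0×0.5 = 0
= RGB(53, 97, 0)


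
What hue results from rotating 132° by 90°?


New hue = (H + rotation) mod 360
New hue = (132 + 90) mod 360
= 222 mod 360
= 222°


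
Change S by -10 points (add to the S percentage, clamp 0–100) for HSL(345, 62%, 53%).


Original S = 62%
Adjustment = -10 percentage points
New S = 62 + (-10) = 52
Clamp to [0, 100] → 52
= HSL(345°, 52%, 53%)


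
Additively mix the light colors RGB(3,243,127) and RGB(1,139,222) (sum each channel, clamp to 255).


Additive: each channel = min(255, C₁+C₂)
R: 3+1 = 4 → 4
G: 243+139 = 382 → 255
B: 127+222 = 349 → 255
= RGB(4, 255, 255)


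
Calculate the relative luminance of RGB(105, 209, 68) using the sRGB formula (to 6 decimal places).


Linearize each channel (sRGB transfer function): c = v/255; c_lin = c/12.92 if c ≤ 0.04045, else ((c+0.055)/1.055)^2.4
  R: 105/255 ≈ 0.411765 > 0.04045 → ((0.411765+0.055)/1.055)^2.4 ≈ 0.141263
  G: 209/255 ≈ 0.819608 > 0.04045 → ((0.819608+0.055)/1.055)^2.4 ≈ 0.637597
  B: 68/255 ≈ 0.266667 > 0.04045 → ((0.266667+0.055)/1.055)^2.4 ≈ 0.057805
R_lin = 0.141263, G_lin = 0.637597, B_lin = 0.057805
L = 0.2126×R + 0.7152×G + 0.0722×B
L = 0.2126×0.141263 + 0.7152×0.637597 + 0.0722×0.057805
L ≈ 0.490215


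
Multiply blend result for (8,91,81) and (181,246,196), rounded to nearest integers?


Multiply: C = A×B/255, rounded to nearest integer
R: 8×181/255 = 1448/255 ≈ 5.678 → 6
G: 91×246/255 = 22386/255 ≈ 87.788 → 88
B: 81×196/255 = 15876/255 ≈ 62.259 → 62
= RGB(6, 88, 62)


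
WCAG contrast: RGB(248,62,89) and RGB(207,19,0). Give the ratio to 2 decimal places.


Linearize each sRGB channel c=v/255: c/12.92 if c ≤ 0.04045 else ((c+0.055)/1.055)^2.4
L = 0.2126×R_lin + 0.7152×G_lin + 0.0722×B_lin
Color 1 (248,62,89):
  R=248: 248/255≈0.9725 > 0.04045 → ((0.9725+0.055)/1.055)^2.4 ≈ 0.93869
  G=62: 62/255≈0.2431 > 0.04045 → ((0.2431+0.055)/1.055)^2.4 ≈ 0.04817
  B=89: 89/255≈0.3490 > 0.04045 → ((0.3490+0.055)/1.055)^2.4 ≈ 0.09990
  L1 = 0.2126×0.93869 + 0.7152×0.04817 + 0.0722×0.09990 ≈ 0.24123
Color 2 (207,19,0):
  R=207: 207/255≈0.8118 > 0.04045 → ((0.8118+0.055)/1.055)^2.4 ≈ 0.62396
  G=19: 19/255≈0.0745 > 0.04045 → ((0.0745+0.055)/1.055)^2.4 ≈ 0.00651
  B=0: 0/255≈0.0000 ≤ 0.04045 → 0.0000/12.92 ≈ 0.00000
  L2 = 0.2126×0.62396 + 0.7152×0.00651 + 0.0722×0.00000 ≈ 0.13731
Lighter = 0.24123, Darker = 0.13731
Ratio = (L_lighter + 0.05) / (L_darker + 0.05)
Ratio = (0.24123 + 0.05) / (0.13731 + 0.05) = 0.29123 / 0.18731 ≈ 1.5548
Ratio ≈ 1.55:1


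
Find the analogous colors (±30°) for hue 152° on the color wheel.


Base hue: 152°
Left analog: (152 - 30) mod 360 = 122°
Right analog: (152 + 30) mod 360 = 182°
Analogous hues = 122° and 182°


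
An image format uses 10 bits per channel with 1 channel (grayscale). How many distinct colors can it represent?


Total bits = 10 bits/channel × 1 channels = 10 bits
Distinct colors = 2^10
= 1,024 colors


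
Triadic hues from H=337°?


Triadic: equally spaced at 120° intervals
H1 = 337°
H2 = (337 + 120) mod 360 = 97°
H3 = (337 + 240) mod 360 = 217°
Triadic = 337°, 97°, 217°


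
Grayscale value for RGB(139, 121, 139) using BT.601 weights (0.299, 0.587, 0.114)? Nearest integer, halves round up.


Gray = 0.299×R + 0.587×G + 0.114×B
Gray = 0.299×139 + 0.587×121 + 0.114×139
Gray = 41.561 + 71.027 + 15.846
Gray = 128.434 → round half up → 128
Gray = 128


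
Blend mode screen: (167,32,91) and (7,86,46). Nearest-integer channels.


Screen: C = 255 - (255-A)×(255-B)/255, rounded to nearest integer
R: 255 - (255-167)×(255-7)/255 = 255 - 21824/255 ≈ 255 - 85.584 = 169.416 → 169
G: 255 - (255-32)×(255-86)/255 = 255 - 37687/255 ≈ 255 - 147.792 = 107.208 → 107
B: 255 - (255-91)×(255-46)/255 = 255 - 34276/255 ≈ 255 - 134.416 = 120.584 → 121
= RGB(169, 107, 121)


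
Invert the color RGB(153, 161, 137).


Invert: (255-R, 255-G, 255-B)
R: 255-153 = 102
G: 255-161 = 94
B: 255-137 = 118
= RGB(102, 94, 118)


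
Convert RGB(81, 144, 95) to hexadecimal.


R = 81 → 51 (hex)
G = 144 → 90 (hex)
B = 95 → 5F (hex)
Hex = #51905F


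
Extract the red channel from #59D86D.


Color: #59D86D
R = 59 = 89
G = D8 = 216
B = 6D = 109
Red = 89


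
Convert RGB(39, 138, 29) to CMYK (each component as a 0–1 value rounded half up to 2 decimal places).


R'=39/255≈0.1529, G'=138/255≈0.5412, B'=29/255≈0.1137
K = 1 - max(R',G',B') = 1 - 138/255 = 117/255 = 0.45882… → 0.46
(1-R'-K)/(1-K) simplifies to (max-R)/max with max = 138:
C = (138-39)/138 = 99/138 = 0.71739… → 0.72
M = (138-138)/138 = 0/138 = 0 → 0.00
Y = (138-29)/138 = 109/138 = 0.78985… → 0.79
= CMYK(0.72, 0.00, 0.79, 0.46)


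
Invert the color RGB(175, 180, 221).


Invert: (255-R, 255-G, 255-B)
R: 255-175 = 80
G: 255-180 = 75
B: 255-221 = 34
= RGB(80, 75, 34)


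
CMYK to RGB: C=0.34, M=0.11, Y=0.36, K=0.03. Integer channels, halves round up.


R = 255 × (1-C) × (1-K) = 255 × 0.66 × 0.97 = 163.251 → 163
G = 255 × (1-M) × (1-K) = 255 × 0.89 × 0.97 = 220.1415 → 220
B = 255 × (1-Y) × (1-K) = 255 × 0.64 × 0.97 = 158.304 → 158
= RGB(163, 220, 158)


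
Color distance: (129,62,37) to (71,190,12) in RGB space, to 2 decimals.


d = √[(R₁-R₂)² + (G₁-G₂)² + (B₁-B₂)²]
d = √[(129-71)² + (62-190)² + (37-12)²]
d = √[3364 + 16384 + 625]
d = √20373
d ≈ 142.73


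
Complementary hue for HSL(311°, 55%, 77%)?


Complement = opposite side of color wheel = hue + 180°
H' = (311 + 180) mod 360 = 131°
S and L unchanged.
= HSL(131°, 55%, 77%)


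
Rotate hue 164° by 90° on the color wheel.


New hue = (H + rotation) mod 360
New hue = (164 + 90) mod 360
= 254 mod 360
= 254°


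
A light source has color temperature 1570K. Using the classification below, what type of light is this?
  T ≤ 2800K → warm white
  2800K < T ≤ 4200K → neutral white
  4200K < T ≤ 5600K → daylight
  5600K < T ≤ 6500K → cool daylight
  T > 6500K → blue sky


Temperature: 1570K
1570K ≤ 2800K → warm white
Classification: warm white


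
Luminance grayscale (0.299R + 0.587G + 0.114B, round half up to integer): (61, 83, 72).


Gray = 0.299×R + 0.587×G + 0.114×B
Gray = 0.299×61 + 0.587×83 + 0.114×72
Gray = 18.239 + 48.721 + 8.208
Gray = 75.168 → round half up → 75
Gray = 75


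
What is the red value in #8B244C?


Color: #8B244C
R = 8B = 139
G = 24 = 36
B = 4C = 76
Red = 139


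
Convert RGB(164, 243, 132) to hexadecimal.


R = 164 → A4 (hex)
G = 243 → F3 (hex)
B = 132 → 84 (hex)
Hex = #A4F384


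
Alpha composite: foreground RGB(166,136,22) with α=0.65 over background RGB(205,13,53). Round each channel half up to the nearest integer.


C = α×F + (1-α)×B, with 1-α = 0.35
R: 0.65×166 + 0.35×205 = 107.90 + 71.75 = 179.65 → 180
G: 0.65×136 + 0.35×13 = 88.40 + 4.55 = 92.95 → 93
B: 0.65×22 + 0.35×53 = 14.30 + 18.55 = 32.85 → 33
= RGB(180, 93, 33)


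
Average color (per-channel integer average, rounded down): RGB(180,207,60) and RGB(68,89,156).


Midpoint: each channel = ⌊(C₁+C₂)/2⌋
R: ⌊(180+68)/2⌋ = 124
G: ⌊(207+89)/2⌋ = 148
B: ⌊(60+156)/2⌋ = 108
= RGB(124, 148, 108)


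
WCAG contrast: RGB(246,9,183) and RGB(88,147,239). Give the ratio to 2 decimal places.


Linearize each sRGB channel c=v/255: c/12.92 if c ≤ 0.04045 else ((c+0.055)/1.055)^2.4
L = 0.2126×R_lin + 0.7152×G_lin + 0.0722×B_lin
Color 1 (246,9,183):
  R=246: 246/255≈0.9647 > 0.04045 → ((0.9647+0.055)/1.055)^2.4 ≈ 0.92158
  G=9: 9/255≈0.0353 ≤ 0.04045 → 0.0353/12.92 ≈ 0.00273
  B=183: 183/255≈0.7176 > 0.04045 → ((0.7176+0.055)/1.055)^2.4 ≈ 0.47353
  L1 = 0.2126×0.92158 + 0.7152×0.00273 + 0.0722×0.47353 ≈ 0.23207
Color 2 (88,147,239):
  R=88: 88/255≈0.3451 > 0.04045 → ((0.3451+0.055)/1.055)^2.4 ≈ 0.09759
  G=147: 147/255≈0.5765 > 0.04045 → ((0.5765+0.055)/1.055)^2.4 ≈ 0.29177
  B=239: 239/255≈0.9373 > 0.04045 → ((0.9373+0.055)/1.055)^2.4 ≈ 0.86316
  L2 = 0.2126×0.09759 + 0.7152×0.29177 + 0.0722×0.86316 ≈ 0.29174
Lighter = 0.29174, Darker = 0.23207
Ratio = (L_lighter + 0.05) / (L_darker + 0.05)
Ratio = (0.29174 + 0.05) / (0.23207 + 0.05) = 0.34174 / 0.28207 ≈ 1.2115
Ratio ≈ 1.21:1


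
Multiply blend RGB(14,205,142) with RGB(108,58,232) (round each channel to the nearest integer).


Multiply: C = A×B/255, rounded to nearest integer
R: 14×108/255 = 1512/255 ≈ 5.929 → 6
G: 205×58/255 = 11890/255 ≈ 46.627 → 47
B: 142×232/255 = 32944/255 ≈ 129.192 → 129
= RGB(6, 47, 129)


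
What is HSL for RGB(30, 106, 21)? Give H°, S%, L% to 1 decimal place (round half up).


Normalize: R'=30/255≈0.1176, G'=106/255≈0.4157, B'=21/255≈0.0824
Max=106/255, Min=21/255, Δ=Max-Min=85/255
L = (Max+Min)/2 = (106+21)/510 = 127/510 = 0.24901… → L = 24.9%
L ≤ 0.5 → S = Δ/(Max+Min) = 85/(106+21) = 85/127 = 0.66929… → S = 66.9%
(the 1/255 factors cancel in S and H, so raw channel differences can be used)
Max is G' → H = 60 × ((B-R)/Δ + 2) = 60 × ((21-30)/85 + 2)
  -9/85 + 2 = -0.1058… + 2 = 1.8941…
  H = 60 × 1.8941… = 113.647…° → H = 113.6°
= HSL(113.6°, 66.9%, 24.9%)


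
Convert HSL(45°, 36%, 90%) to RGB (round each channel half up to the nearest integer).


H=45°, S=0.36, L=0.90
C = (1-|2L-1|)×S = (1-|0.80|)×0.36 = 0.072
H' = H/60 = 45/60 ≈ 0.7500; X = C×(1-|H' mod 2 - 1|) = 0.054
m = L - C/2 = 0.90 - 0.036 = 0.864
Sector ⌊H'⌋ = 0 → (R',G',B') = (0.072, 0.054, 0.0)
RGB = ((R'+m)×255, (G'+m)×255, (B'+m)×255) = (238.68, 234.09, 220.32)
Round half up → RGB(239, 234, 220)


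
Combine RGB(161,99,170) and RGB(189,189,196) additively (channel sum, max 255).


Additive: each channel = min(255, C₁+C₂)
R: 161+189 = 350 → 255
G: 99+189 = 288 → 255
B: 170+196 = 366 → 255
= RGB(255, 255, 255)


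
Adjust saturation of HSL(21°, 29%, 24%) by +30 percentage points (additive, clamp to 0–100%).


Original S = 29%
Adjustment = +30 percentage points
New S = 29 + (30) = 59
Clamp to [0, 100] → 59
= HSL(21°, 59%, 24%)


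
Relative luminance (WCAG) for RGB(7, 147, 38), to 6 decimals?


Linearize each channel (sRGB transfer function): c = v/255; c_lin = c/12.92 if c ≤ 0.04045, else ((c+0.055)/1.055)^2.4
  R: 7/255 ≈ 0.027451 ≤ 0.04045 → 0.027451/12.92 ≈ 0.002125
  G: 147/255 ≈ 0.576471 > 0.04045 → ((0.576471+0.055)/1.055)^2.4 ≈ 0.291771
  B: 38/255 ≈ 0.149020 > 0.04045 → ((0.149020+0.055)/1.055)^2.4 ≈ 0.019382
R_lin = 0.002125, G_lin = 0.291771, B_lin = 0.019382
L = 0.2126×R + 0.7152×G + 0.0722×B
L = 0.2126×0.002125 + 0.7152×0.291771 + 0.0722×0.019382
L ≈ 0.210525


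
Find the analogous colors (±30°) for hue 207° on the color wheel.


Base hue: 207°
Left analog: (207 - 30) mod 360 = 177°
Right analog: (207 + 30) mod 360 = 237°
Analogous hues = 177° and 237°


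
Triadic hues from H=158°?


Triadic: equally spaced at 120° intervals
H1 = 158°
H2 = (158 + 120) mod 360 = 278°
H3 = (158 + 240) mod 360 = 38°
Triadic = 158°, 278°, 38°


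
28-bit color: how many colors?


Colors = 2^bits = 2^28
= 268,435,456 colors


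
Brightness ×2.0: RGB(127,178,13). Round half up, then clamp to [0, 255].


Multiply each channel by 2.0, round half up, clamp to [0, 255]
R: 127×2.0 = 254
G: 178×2.0 = 356 → clamp → 255
B: 13×2.0 = 26
= RGB(254, 255, 26)


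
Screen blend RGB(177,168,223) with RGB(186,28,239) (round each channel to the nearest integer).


Screen: C = 255 - (255-A)×(255-B)/255, rounded to nearest integer
R: 255 - (255-177)×(255-186)/255 = 255 - 5382/255 ≈ 255 - 21.106 = 233.894 → 234
G: 255 - (255-168)×(255-28)/255 = 255 - 19749/255 ≈ 255 - 77.447 = 177.553 → 178
B: 255 - (255-223)×(255-239)/255 = 255 - 512/255 ≈ 255 - 2.008 = 252.992 → 253
= RGB(234, 178, 253)


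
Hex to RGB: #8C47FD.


8C → 140 (R)
47 → 71 (G)
FD → 253 (B)
= RGB(140, 71, 253)


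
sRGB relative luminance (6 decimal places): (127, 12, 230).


Linearize each channel (sRGB transfer function): c = v/255; c_lin = c/12.92 if c ≤ 0.04045, else ((c+0.055)/1.055)^2.4
  R: 127/255 ≈ 0.498039 > 0.04045 → ((0.498039+0.055)/1.055)^2.4 ≈ 0.212231
  G: 12/255 ≈ 0.047059 > 0.04045 → ((0.047059+0.055)/1.055)^2.4 ≈ 0.003677
  B: 230/255 ≈ 0.901961 > 0.04045 → ((0.901961+0.055)/1.055)^2.4 ≈ 0.791298
R_lin = 0.212231, G_lin = 0.003677, B_lin = 0.791298
L = 0.2126×R + 0.7152×G + 0.0722×B
L = 0.2126×0.212231 + 0.7152×0.003677 + 0.0722×0.791298
L ≈ 0.104881


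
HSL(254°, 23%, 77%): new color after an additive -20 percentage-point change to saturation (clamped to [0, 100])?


Original S = 23%
Adjustment = -20 percentage points
New S = 23 + (-20) = 3
Clamp to [0, 100] → 3
= HSL(254°, 3%, 77%)


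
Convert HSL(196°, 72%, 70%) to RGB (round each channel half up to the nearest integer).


H=196°, S=0.72, L=0.70
C = (1-|2L-1|)×S = (1-|0.40|)×0.72 = 0.432
H' = H/60 = 196/60 ≈ 3.2667; X = C×(1-|H' mod 2 - 1|) = 0.3168
m = L - C/2 = 0.70 - 0.216 = 0.484
Sector ⌊H'⌋ = 3 → (R',G',B') = (0.0, 0.3168, 0.432)
RGB = ((R'+m)×255, (G'+m)×255, (B'+m)×255) = (123.42, 204.204, 233.58)
Round half up → RGB(123, 204, 234)


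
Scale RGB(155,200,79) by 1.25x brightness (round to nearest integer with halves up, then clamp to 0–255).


Multiply each channel by 1.25, round half up, clamp to [0, 255]
R: 155×1.25 = 193.75 → round → 194
G: 200×1.25 = 250
B: 79×1.25 = 98.75 → round → 99
= RGB(194, 250, 99)


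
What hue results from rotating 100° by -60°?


New hue = (H + rotation) mod 360
New hue = (100 -60) mod 360
= 40 mod 360
= 40°


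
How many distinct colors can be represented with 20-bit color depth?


Colors = 2^bits = 2^20
= 1,048,576 colors


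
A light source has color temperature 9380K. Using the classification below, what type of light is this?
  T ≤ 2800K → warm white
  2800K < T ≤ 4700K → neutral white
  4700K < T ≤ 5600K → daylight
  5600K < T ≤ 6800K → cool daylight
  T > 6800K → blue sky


Temperature: 9380K
9380K > 6800K → blue sky
Classification: blue sky


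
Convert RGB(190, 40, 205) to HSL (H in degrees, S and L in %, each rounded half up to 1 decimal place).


Normalize: R'=190/255≈0.7451, G'=40/255≈0.1569, B'=205/255≈0.8039
Max=205/255, Min=40/255, Δ=Max-Min=165/255
L = (Max+Min)/2 = (205+40)/510 = 245/510 = 0.48039… → L = 48.0%
L ≤ 0.5 → S = Δ/(Max+Min) = 165/(205+40) = 165/245 = 0.67346… → S = 67.3%
(the 1/255 factors cancel in S and H, so raw channel differences can be used)
Max is B' → H = 60 × ((R-G)/Δ + 4) = 60 × ((190-40)/165 + 4)
  150/165 + 4 = 0.9090… + 4 = 4.9090…
  H = 60 × 4.9090… = 294.545…° → H = 294.5°
= HSL(294.5°, 67.3%, 48.0%)


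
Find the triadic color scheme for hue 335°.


Triadic: equally spaced at 120° intervals
H1 = 335°
H2 = (335 + 120) mod 360 = 95°
H3 = (335 + 240) mod 360 = 215°
Triadic = 335°, 95°, 215°


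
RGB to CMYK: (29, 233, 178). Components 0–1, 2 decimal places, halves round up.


R'=29/255≈0.1137, G'=233/255≈0.9137, B'=178/255≈0.6980
K = 1 - max(R',G',B') = 1 - 233/255 = 22/255 = 0.08627… → 0.09
(1-R'-K)/(1-K) simplifies to (max-R)/max with max = 233:
C = (233-29)/233 = 204/233 = 0.87553… → 0.88
M = (233-233)/233 = 0/233 = 0 → 0.00
Y = (233-178)/233 = 55/233 = 0.23605… → 0.24
= CMYK(0.88, 0.00, 0.24, 0.09)


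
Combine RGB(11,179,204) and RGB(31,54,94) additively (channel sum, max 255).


Additive: each channel = min(255, C₁+C₂)
R: 11+31 = 42 → 42
G: 179+54 = 233 → 233
B: 204+94 = 298 → 255
= RGB(42, 233, 255)


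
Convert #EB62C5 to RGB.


EB → 235 (R)
62 → 98 (G)
C5 → 197 (B)
= RGB(235, 98, 197)


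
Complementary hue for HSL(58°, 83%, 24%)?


Complement = opposite side of color wheel = hue + 180°
H' = (58 + 180) mod 360 = 238°
S and L unchanged.
= HSL(238°, 83%, 24%)


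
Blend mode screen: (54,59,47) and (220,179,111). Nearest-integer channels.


Screen: C = 255 - (255-A)×(255-B)/255, rounded to nearest integer
R: 255 - (255-54)×(255-220)/255 = 255 - 7035/255 ≈ 255 - 27.588 = 227.412 → 227
G: 255 - (255-59)×(255-179)/255 = 255 - 14896/255 ≈ 255 - 58.416 = 196.584 → 197
B: 255 - (255-47)×(255-111)/255 = 255 - 29952/255 ≈ 255 - 117.459 = 137.541 → 138
= RGB(227, 197, 138)


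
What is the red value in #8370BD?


Color: #8370BD
R = 83 = 131
G = 70 = 112
B = BD = 189
Red = 131


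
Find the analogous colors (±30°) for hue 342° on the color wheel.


Base hue: 342°
Left analog: (342 - 30) mod 360 = 312°
Right analog: (342 + 30) mod 360 = 12°
Analogous hues = 312° and 12°


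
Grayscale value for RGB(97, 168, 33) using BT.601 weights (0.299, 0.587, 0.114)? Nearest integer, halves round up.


Gray = 0.299×R + 0.587×G + 0.114×B
Gray = 0.299×97 + 0.587×168 + 0.114×33
Gray = 29.003 + 98.616 + 3.762
Gray = 131.381 → round half up → 131
Gray = 131


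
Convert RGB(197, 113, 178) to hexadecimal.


R = 197 → C5 (hex)
G = 113 → 71 (hex)
B = 178 → B2 (hex)
Hex = #C571B2


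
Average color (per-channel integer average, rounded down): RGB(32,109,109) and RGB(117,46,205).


Midpoint: each channel = ⌊(C₁+C₂)/2⌋
R: ⌊(32+117)/2⌋ = 74
G: ⌊(109+46)/2⌋ = 77
B: ⌊(109+205)/2⌋ = 157
= RGB(74, 77, 157)


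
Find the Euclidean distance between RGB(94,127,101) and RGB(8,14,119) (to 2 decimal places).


d = √[(R₁-R₂)² + (G₁-G₂)² + (B₁-B₂)²]
d = √[(94-8)² + (127-14)² + (101-119)²]
d = √[7396 + 12769 + 324]
d = √20489
d ≈ 143.14


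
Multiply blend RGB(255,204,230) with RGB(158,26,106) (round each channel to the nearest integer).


Multiply: C = A×B/255, rounded to nearest integer
R: 255×158/255 = 40290/255 ≈ 158.000 → 158
G: 204×26/255 = 5304/255 ≈ 20.800 → 21
B: 230×106/255 = 24380/255 ≈ 95.608 → 96
= RGB(158, 21, 96)


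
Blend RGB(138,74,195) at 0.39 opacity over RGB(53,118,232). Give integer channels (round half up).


C = α×F + (1-α)×B, with 1-α = 0.61
R: 0.39×138 + 0.61×53 = 53.82 + 32.33 = 86.15 → 86
G: 0.39×74 + 0.61×118 = 28.86 + 71.98 = 100.84 → 101
B: 0.39×195 + 0.61×232 = 76.05 + 141.52 = 217.57 → 218
= RGB(86, 101, 218)


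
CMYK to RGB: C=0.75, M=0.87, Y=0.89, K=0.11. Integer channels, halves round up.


R = 255 × (1-C) × (1-K) = 255 × 0.25 × 0.89 = 56.7375 → 57
G = 255 × (1-M) × (1-K) = 255 × 0.13 × 0.89 = 29.5035 → 30
B = 255 × (1-Y) × (1-K) = 255 × 0.11 × 0.89 = 24.9645 → 25
= RGB(57, 30, 25)


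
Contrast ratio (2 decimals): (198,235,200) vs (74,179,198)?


Linearize each sRGB channel c=v/255: c/12.92 if c ≤ 0.04045 else ((c+0.055)/1.055)^2.4
L = 0.2126×R_lin + 0.7152×G_lin + 0.0722×B_lin
Color 1 (198,235,200):
  R=198: 198/255≈0.7765 > 0.04045 → ((0.7765+0.055)/1.055)^2.4 ≈ 0.56471
  G=235: 235/255≈0.9216 > 0.04045 → ((0.9216+0.055)/1.055)^2.4 ≈ 0.83077
  B=200: 200/255≈0.7843 > 0.04045 → ((0.7843+0.055)/1.055)^2.4 ≈ 0.57758
  L1 = 0.2126×0.56471 + 0.7152×0.83077 + 0.0722×0.57758 ≈ 0.75593
Color 2 (74,179,198):
  R=74: 74/255≈0.2902 > 0.04045 → ((0.2902+0.055)/1.055)^2.4 ≈ 0.06848
  G=179: 179/255≈0.7020 > 0.04045 → ((0.7020+0.055)/1.055)^2.4 ≈ 0.45079
  B=198: 198/255≈0.7765 > 0.04045 → ((0.7765+0.055)/1.055)^2.4 ≈ 0.56471
  L2 = 0.2126×0.06848 + 0.7152×0.45079 + 0.0722×0.56471 ≈ 0.37773
Lighter = 0.75593, Darker = 0.37773
Ratio = (L_lighter + 0.05) / (L_darker + 0.05)
Ratio = (0.75593 + 0.05) / (0.37773 + 0.05) = 0.80593 / 0.42773 ≈ 1.8842
Ratio ≈ 1.88:1


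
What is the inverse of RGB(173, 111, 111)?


Invert: (255-R, 255-G, 255-B)
R: 255-173 = 82
G: 255-111 = 144
B: 255-111 = 144
= RGB(82, 144, 144)


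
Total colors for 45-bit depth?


Colors = 2^bits = 2^45
= 35,184,372,088,832 colors


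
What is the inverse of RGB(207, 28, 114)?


Invert: (255-R, 255-G, 255-B)
R: 255-207 = 48
G: 255-28 = 227
B: 255-114 = 141
= RGB(48, 227, 141)


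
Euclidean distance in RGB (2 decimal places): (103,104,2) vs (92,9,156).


d = √[(R₁-R₂)² + (G₁-G₂)² + (B₁-B₂)²]
d = √[(103-92)² + (104-9)² + (2-156)²]
d = √[121 + 9025 + 23716]
d = √32862
d ≈ 181.28


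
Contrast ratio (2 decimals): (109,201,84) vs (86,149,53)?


Linearize each sRGB channel c=v/255: c/12.92 if c ≤ 0.04045 else ((c+0.055)/1.055)^2.4
L = 0.2126×R_lin + 0.7152×G_lin + 0.0722×B_lin
Color 1 (109,201,84):
  R=109: 109/255≈0.4275 > 0.04045 → ((0.4275+0.055)/1.055)^2.4 ≈ 0.15293
  G=201: 201/255≈0.7882 > 0.04045 → ((0.7882+0.055)/1.055)^2.4 ≈ 0.58408
  B=84: 84/255≈0.3294 > 0.04045 → ((0.3294+0.055)/1.055)^2.4 ≈ 0.08866
  L1 = 0.2126×0.15293 + 0.7152×0.58408 + 0.0722×0.08866 ≈ 0.45665
Color 2 (86,149,53):
  R=86: 86/255≈0.3373 > 0.04045 → ((0.3373+0.055)/1.055)^2.4 ≈ 0.09306
  G=149: 149/255≈0.5843 > 0.04045 → ((0.5843+0.055)/1.055)^2.4 ≈ 0.30054
  B=53: 53/255≈0.2078 > 0.04045 → ((0.2078+0.055)/1.055)^2.4 ≈ 0.03560
  L2 = 0.2126×0.09306 + 0.7152×0.30054 + 0.0722×0.03560 ≈ 0.23730
Lighter = 0.45665, Darker = 0.23730
Ratio = (L_lighter + 0.05) / (L_darker + 0.05)
Ratio = (0.45665 + 0.05) / (0.23730 + 0.05) = 0.50665 / 0.28730 ≈ 1.7635
Ratio ≈ 1.76:1


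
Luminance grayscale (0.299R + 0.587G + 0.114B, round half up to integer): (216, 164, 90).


Gray = 0.299×R + 0.587×G + 0.114×B
Gray = 0.299×216 + 0.587×164 + 0.114×90
Gray = 64.584 + 96.268 + 10.260
Gray = 171.112 → round half up → 171
Gray = 171


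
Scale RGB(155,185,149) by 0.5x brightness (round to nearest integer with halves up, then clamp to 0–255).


Multiply each channel by 0.5, round half up, clamp to [0, 255]
R: 155×0.5 = 77.5 → round → 78
G: 185×0.5 = 92.5 → round → 93
B: 149×0.5 = 74.5 → round → 75
= RGB(78, 93, 75)


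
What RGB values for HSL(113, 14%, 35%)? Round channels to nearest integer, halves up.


H=113°, S=0.14, L=0.35
C = (1-|2L-1|)×S = (1-|-0.30|)×0.14 = 0.098
H' = H/60 = 113/60 ≈ 1.8833; X = C×(1-|H' mod 2 - 1|) ≈ 0.0114
m = L - C/2 = 0.35 - 0.049 = 0.301
Sector ⌊H'⌋ = 1 → (R',G',B') = (≈0.0114, 0.098, 0.0)
RGB = ((R'+m)×255, (G'+m)×255, (B'+m)×255) = (79.6705, 101.745, 76.755)
Round half up → RGB(80, 102, 77)


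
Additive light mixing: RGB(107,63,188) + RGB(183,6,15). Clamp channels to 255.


Additive: each channel = min(255, C₁+C₂)
R: 107+183 = 290 → 255
G: 63+6 = 69 → 69
B: 188+15 = 203 → 203
= RGB(255, 69, 203)


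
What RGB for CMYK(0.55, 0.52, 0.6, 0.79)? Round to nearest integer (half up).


R = 255 × (1-C) × (1-K) = 255 × 0.45 × 0.21 = 24.0975 → 24
G = 255 × (1-M) × (1-K) = 255 × 0.48 × 0.21 = 25.704 → 26
B = 255 × (1-Y) × (1-K) = 255 × 0.40 × 0.21 = 21.42 → 21
= RGB(24, 26, 21)


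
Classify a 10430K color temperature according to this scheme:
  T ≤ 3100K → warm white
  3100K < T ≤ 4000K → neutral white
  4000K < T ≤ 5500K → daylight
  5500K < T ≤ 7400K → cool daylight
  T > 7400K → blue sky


Temperature: 10430K
10430K > 7400K → blue sky
Classification: blue sky


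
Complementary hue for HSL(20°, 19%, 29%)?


Complement = opposite side of color wheel = hue + 180°
H' = (20 + 180) mod 360 = 200°
S and L unchanged.
= HSL(200°, 19%, 29%)


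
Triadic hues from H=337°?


Triadic: equally spaced at 120° intervals
H1 = 337°
H2 = (337 + 120) mod 360 = 97°
H3 = (337 + 240) mod 360 = 217°
Triadic = 337°, 97°, 217°


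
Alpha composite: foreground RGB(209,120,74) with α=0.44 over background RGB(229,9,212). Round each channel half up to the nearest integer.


C = α×F + (1-α)×B, with 1-α = 0.56
R: 0.44×209 + 0.56×229 = 91.96 + 128.24 = 220.20 → 220
G: 0.44×120 + 0.56×9 = 52.80 + 5.04 = 57.84 → 58
B: 0.44×74 + 0.56×212 = 32.56 + 118.72 = 151.28 → 151
= RGB(220, 58, 151)


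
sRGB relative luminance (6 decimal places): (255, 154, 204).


Linearize each channel (sRGB transfer function): c = v/255; c_lin = c/12.92 if c ≤ 0.04045, else ((c+0.055)/1.055)^2.4
  R: 255/255 ≈ 1.000000 > 0.04045 → ((1.000000+0.055)/1.055)^2.4 ≈ 1.000000
  G: 154/255 ≈ 0.603922 > 0.04045 → ((0.603922+0.055)/1.055)^2.4 ≈ 0.323143
  B: 204/255 ≈ 0.800000 > 0.04045 → ((0.800000+0.055)/1.055)^2.4 ≈ 0.603827
R_lin = 1.000000, G_lin = 0.323143, B_lin = 0.603827
L = 0.2126×R + 0.7152×G + 0.0722×B
L = 0.2126×1.000000 + 0.7152×0.323143 + 0.0722×0.603827
L ≈ 0.487308
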